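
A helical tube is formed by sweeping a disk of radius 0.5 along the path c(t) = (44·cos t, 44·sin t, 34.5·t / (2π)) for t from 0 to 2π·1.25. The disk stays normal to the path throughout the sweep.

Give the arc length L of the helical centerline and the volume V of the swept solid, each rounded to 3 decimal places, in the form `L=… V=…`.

2πR = 2π·44 = 276.460154
per-turn = √(276.460154² + 34.5²) = √(76430.2165 + 1190.25) = √77620.4665 = 278.604498
L = 1.25 × 278.604498 = 348.255623
V = π·0.5² × L = 0.785398 × 348.255623 = 273.519327

L=348.256 V=273.519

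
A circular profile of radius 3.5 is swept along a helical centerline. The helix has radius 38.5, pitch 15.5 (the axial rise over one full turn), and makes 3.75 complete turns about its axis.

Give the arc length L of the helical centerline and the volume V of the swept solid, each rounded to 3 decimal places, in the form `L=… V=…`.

2πR = 2π·38.5 = 241.902634
per-turn = √(241.902634² + 15.5²) = √(58516.8845 + 240.25) = √58757.1345 = 242.398710
L = 3.75 × 242.398710 = 908.995162
V = π·3.5² × L = 38.484510 × 908.995162 = 34982.233393

L=908.995 V=34982.233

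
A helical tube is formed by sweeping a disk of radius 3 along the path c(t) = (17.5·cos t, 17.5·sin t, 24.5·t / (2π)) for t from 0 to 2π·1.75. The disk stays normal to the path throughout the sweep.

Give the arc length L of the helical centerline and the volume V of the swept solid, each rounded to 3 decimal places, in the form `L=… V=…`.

2πR = 2π·17.5 = 109.955743
per-turn = √(109.955743² + 24.5²) = √(12090.2654 + 600.25) = √12690.5154 = 112.652188
L = 1.75 × 112.652188 = 197.141328
V = π·3² × L = 28.274334 × 197.141328 = 5574.039743

L=197.141 V=5574.040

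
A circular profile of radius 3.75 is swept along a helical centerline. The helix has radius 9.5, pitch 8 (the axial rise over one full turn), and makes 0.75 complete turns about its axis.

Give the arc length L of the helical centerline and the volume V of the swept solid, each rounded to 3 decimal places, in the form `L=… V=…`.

2πR = 2π·9.5 = 59.690260
per-turn = √(59.690260² + 8²) = √(3562.9272 + 64) = √3626.9272 = 60.223975
L = 0.75 × 60.223975 = 45.167981
V = π·3.75² × L = 44.178647 × 45.167981 = 1995.460292

L=45.168 V=1995.460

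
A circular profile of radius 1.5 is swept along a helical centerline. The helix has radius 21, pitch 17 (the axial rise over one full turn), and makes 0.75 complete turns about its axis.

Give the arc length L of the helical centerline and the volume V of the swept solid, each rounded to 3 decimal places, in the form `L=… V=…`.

L=99.778 V=705.290

2πR = 2π·21 = 131.946891
per-turn = √(131.946891² + 17²) = √(17409.9822 + 289) = √17698.9822 = 133.037522
L = 0.75 × 133.037522 = 99.778141
V = π·1.5² × L = 7.068583 × 99.778141 = 705.290120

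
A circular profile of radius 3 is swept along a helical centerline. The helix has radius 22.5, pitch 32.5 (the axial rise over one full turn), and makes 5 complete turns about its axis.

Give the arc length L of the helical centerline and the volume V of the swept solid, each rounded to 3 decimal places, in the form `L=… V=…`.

L=725.296 V=20507.275

2πR = 2π·22.5 = 141.371669
per-turn = √(141.371669² + 32.5²) = √(19985.9489 + 1056.25) = √21042.1989 = 145.059294
L = 5 × 145.059294 = 725.296472
V = π·3² × L = 28.274334 × 725.296472 = 20507.274623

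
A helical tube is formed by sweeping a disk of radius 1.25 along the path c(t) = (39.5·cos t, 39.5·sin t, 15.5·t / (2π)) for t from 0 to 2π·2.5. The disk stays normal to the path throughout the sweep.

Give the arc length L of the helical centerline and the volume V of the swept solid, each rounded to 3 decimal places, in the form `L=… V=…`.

L=621.673 V=3051.632

2πR = 2π·39.5 = 248.185820
per-turn = √(248.185820² + 15.5²) = √(61596.2011 + 240.25) = √61836.4511 = 248.669361
L = 2.5 × 248.669361 = 621.673402
V = π·1.25² × L = 4.908739 × 621.673402 = 3051.632178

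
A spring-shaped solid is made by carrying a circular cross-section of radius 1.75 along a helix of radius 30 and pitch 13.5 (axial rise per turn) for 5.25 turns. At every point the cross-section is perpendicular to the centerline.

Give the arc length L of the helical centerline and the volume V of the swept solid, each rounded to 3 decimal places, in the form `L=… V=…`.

L=992.136 V=9545.471

2πR = 2π·30 = 188.495559
per-turn = √(188.495559² + 13.5²) = √(35530.5758 + 182.25) = √35712.8258 = 188.978374
L = 5.25 × 188.978374 = 992.136464
V = π·1.75² × L = 9.621128 × 992.136464 = 9545.471415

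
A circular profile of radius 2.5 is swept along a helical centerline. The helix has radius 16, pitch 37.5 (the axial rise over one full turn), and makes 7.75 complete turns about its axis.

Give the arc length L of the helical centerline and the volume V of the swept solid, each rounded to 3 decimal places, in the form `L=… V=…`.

2πR = 2π·16 = 100.530965
per-turn = √(100.530965² + 37.5²) = √(10106.4749 + 1406.25) = √11512.7249 = 107.297367
L = 7.75 × 107.297367 = 831.554592
V = π·2.5² × L = 19.634954 × 831.554592 = 16327.536236

L=831.555 V=16327.536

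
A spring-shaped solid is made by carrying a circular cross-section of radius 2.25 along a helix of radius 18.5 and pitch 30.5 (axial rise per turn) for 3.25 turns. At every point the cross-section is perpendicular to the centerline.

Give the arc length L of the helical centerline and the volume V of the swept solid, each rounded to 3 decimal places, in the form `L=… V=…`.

L=390.565 V=6211.665

2πR = 2π·18.5 = 116.238928
per-turn = √(116.238928² + 30.5²) = √(13511.4884 + 930.25) = √14441.7384 = 120.173784
L = 3.25 × 120.173784 = 390.564799
V = π·2.25² × L = 15.904313 × 390.564799 = 6211.664733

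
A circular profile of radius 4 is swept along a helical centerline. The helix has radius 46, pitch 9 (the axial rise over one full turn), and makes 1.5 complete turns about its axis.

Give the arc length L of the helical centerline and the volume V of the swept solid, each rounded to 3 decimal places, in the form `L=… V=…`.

L=433.750 V=21802.649

2πR = 2π·46 = 289.026524
per-turn = √(289.026524² + 9²) = √(83536.3317 + 81) = √83617.3317 = 289.166616
L = 1.5 × 289.166616 = 433.749924
V = π·4² × L = 50.265482 × 433.749924 = 21802.649175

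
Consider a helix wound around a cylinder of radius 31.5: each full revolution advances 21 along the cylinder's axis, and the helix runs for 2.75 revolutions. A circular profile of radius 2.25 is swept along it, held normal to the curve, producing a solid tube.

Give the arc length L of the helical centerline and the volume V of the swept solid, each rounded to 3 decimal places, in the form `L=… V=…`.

L=547.336 V=8705.004

2πR = 2π·31.5 = 197.920337
per-turn = √(197.920337² + 21²) = √(39172.4599 + 441) = √39613.4599 = 199.031304
L = 2.75 × 199.031304 = 547.336085
V = π·2.25² × L = 15.904313 × 547.336085 = 8705.004312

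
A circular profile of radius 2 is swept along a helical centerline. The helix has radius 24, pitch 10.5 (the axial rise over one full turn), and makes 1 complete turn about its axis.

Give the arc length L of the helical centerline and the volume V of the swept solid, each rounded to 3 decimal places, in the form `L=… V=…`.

L=151.162 V=1899.552

2πR = 2π·24 = 150.796447
per-turn = √(150.796447² + 10.5²) = √(22739.5685 + 110.25) = √22849.8185 = 151.161564
L = 1 × 151.161564 = 151.161564
V = π·2² × L = 12.566371 × 151.161564 = 1899.552240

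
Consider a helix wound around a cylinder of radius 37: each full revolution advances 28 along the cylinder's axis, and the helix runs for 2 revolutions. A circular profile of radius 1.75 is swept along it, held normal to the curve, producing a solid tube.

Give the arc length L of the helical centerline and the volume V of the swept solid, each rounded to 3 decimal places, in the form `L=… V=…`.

2πR = 2π·37 = 232.477856
per-turn = √(232.477856² + 28²) = √(54045.9537 + 784) = √54829.9537 = 234.157967
L = 2 × 234.157967 = 468.315935
V = π·1.75² × L = 9.621128 × 468.315935 = 4505.727320

L=468.316 V=4505.727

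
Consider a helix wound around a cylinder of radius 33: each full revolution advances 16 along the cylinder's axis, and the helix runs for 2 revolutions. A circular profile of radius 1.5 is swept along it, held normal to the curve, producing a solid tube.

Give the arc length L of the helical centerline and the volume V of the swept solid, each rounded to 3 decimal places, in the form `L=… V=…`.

L=415.923 V=2939.987

2πR = 2π·33 = 207.345115
per-turn = √(207.345115² + 16²) = √(42991.9968 + 256) = √43247.9968 = 207.961527
L = 2 × 207.961527 = 415.923054
V = π·1.5² × L = 7.068583 × 415.923054 = 2939.986827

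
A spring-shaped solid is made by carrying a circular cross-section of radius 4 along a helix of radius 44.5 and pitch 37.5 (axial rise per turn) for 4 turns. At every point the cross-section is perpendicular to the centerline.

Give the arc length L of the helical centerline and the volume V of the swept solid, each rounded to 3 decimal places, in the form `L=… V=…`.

L=1128.421 V=56720.631

2πR = 2π·44.5 = 279.601746
per-turn = √(279.601746² + 37.5²) = √(78177.1365 + 1406.25) = √79583.3865 = 282.105275
L = 4 × 282.105275 = 1128.421102
V = π·4² × L = 50.265482 × 1128.421102 = 56720.631106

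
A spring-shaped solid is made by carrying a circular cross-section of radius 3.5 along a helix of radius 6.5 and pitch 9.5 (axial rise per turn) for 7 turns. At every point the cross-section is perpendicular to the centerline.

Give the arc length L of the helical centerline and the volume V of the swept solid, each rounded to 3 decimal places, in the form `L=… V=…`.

L=293.517 V=11295.872

2πR = 2π·6.5 = 40.840704
per-turn = √(40.840704² + 9.5²) = √(1667.9631 + 90.25) = √1758.2131 = 41.931052
L = 7 × 41.931052 = 293.517366
V = π·3.5² × L = 38.484510 × 293.517366 = 11295.872002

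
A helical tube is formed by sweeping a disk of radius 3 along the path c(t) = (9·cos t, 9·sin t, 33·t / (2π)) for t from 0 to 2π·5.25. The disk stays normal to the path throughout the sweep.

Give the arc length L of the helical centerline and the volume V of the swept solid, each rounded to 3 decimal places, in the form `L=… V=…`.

L=343.735 V=9718.872

2πR = 2π·9 = 56.548668
per-turn = √(56.548668² + 33²) = √(3197.7518 + 1089) = √4286.7518 = 65.473291
L = 5.25 × 65.473291 = 343.734777
V = π·3² × L = 28.274334 × 343.734777 = 9718.871864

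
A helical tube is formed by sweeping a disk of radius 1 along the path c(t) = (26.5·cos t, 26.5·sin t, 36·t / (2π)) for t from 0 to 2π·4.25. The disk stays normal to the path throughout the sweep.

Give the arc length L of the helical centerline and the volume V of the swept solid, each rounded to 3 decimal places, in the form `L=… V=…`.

L=723.995 V=2274.497

2πR = 2π·26.5 = 166.504411
per-turn = √(166.504411² + 36²) = √(27723.7188 + 1296) = √29019.7188 = 170.351750
L = 4.25 × 170.351750 = 723.994938
V = π·1² × L = 3.141593 × 723.994938 = 2274.497178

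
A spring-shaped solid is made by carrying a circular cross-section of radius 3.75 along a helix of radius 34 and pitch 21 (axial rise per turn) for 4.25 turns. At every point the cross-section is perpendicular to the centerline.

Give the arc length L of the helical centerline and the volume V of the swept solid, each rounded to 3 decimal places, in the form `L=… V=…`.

2πR = 2π·34 = 213.628300
per-turn = √(213.628300² + 21²) = √(45637.0508 + 441) = √46078.0508 = 214.657986
L = 4.25 × 214.657986 = 912.296438
V = π·3.75² × L = 44.178647 × 912.296438 = 40304.022034

L=912.296 V=40304.022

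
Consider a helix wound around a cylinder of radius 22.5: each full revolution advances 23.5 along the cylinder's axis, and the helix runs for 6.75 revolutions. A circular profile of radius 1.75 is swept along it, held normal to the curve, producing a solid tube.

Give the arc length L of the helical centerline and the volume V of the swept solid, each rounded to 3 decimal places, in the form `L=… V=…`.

L=967.353 V=9307.026

2πR = 2π·22.5 = 141.371669
per-turn = √(141.371669² + 23.5²) = √(19985.9489 + 552.25) = √20538.1989 = 143.311545
L = 6.75 × 143.311545 = 967.352928
V = π·1.75² × L = 9.621128 × 967.352928 = 9307.025862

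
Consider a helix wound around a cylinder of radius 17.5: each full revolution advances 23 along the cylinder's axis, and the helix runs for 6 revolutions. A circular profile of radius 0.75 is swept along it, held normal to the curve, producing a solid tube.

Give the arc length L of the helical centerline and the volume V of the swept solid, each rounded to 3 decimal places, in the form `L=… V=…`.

2πR = 2π·17.5 = 109.955743
per-turn = √(109.955743² + 23²) = √(12090.2654 + 529) = √12619.2654 = 112.335504
L = 6 × 112.335504 = 674.013022
V = π·0.75² × L = 1.767146 × 674.013022 = 1191.079327

L=674.013 V=1191.079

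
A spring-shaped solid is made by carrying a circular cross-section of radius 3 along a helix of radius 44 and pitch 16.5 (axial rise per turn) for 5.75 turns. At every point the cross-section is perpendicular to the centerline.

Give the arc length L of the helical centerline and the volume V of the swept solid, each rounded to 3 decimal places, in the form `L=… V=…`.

2πR = 2π·44 = 276.460154
per-turn = √(276.460154² + 16.5²) = √(76430.2165 + 272.25) = √76702.4665 = 276.952101
L = 5.75 × 276.952101 = 1592.474583
V = π·3² × L = 28.274334 × 1592.474583 = 45026.158064

L=1592.475 V=45026.158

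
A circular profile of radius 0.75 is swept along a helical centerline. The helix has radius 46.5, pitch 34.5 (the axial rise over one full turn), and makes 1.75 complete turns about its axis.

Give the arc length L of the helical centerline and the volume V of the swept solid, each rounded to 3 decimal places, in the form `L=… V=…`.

L=514.846 V=909.809

2πR = 2π·46.5 = 292.168117
per-turn = √(292.168117² + 34.5²) = √(85362.2085 + 1190.25) = √86552.4585 = 294.197992
L = 1.75 × 294.197992 = 514.846486
V = π·0.75² × L = 1.767146 × 514.846486 = 909.808840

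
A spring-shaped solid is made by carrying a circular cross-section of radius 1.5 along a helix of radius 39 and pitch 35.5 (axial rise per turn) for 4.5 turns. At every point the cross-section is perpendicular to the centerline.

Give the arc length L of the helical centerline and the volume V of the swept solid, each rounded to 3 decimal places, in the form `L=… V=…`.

2πR = 2π·39 = 245.044227
per-turn = √(245.044227² + 35.5²) = √(60046.6732 + 1260.25) = √61306.9232 = 247.602349
L = 4.5 × 247.602349 = 1114.210570
V = π·1.5² × L = 7.068583 × 1114.210570 = 7875.890418

L=1114.211 V=7875.890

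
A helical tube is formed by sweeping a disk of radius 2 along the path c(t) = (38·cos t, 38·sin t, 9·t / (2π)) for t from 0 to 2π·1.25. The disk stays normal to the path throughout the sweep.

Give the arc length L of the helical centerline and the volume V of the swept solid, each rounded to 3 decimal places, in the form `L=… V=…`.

L=298.663 V=3753.113

2πR = 2π·38 = 238.761042
per-turn = √(238.761042² + 9²) = √(57006.8350 + 81) = √57087.8350 = 238.930607
L = 1.25 × 238.930607 = 298.663259
V = π·2² × L = 12.566371 × 298.663259 = 3753.113200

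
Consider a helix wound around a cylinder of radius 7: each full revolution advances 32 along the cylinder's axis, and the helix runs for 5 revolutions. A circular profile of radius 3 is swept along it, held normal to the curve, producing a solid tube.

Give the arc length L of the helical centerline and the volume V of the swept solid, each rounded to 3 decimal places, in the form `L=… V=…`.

2πR = 2π·7 = 43.982297
per-turn = √(43.982297² + 32²) = √(1934.4425 + 1024) = √2958.4425 = 54.391566
L = 5 × 54.391566 = 271.957830
V = π·3² × L = 28.274334 × 271.957830 = 7689.426501

L=271.958 V=7689.427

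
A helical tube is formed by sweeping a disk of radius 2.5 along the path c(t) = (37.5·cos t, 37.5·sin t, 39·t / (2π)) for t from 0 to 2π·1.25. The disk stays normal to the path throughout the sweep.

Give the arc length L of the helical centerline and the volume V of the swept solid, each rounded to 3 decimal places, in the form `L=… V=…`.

2πR = 2π·37.5 = 235.619449
per-turn = √(235.619449² + 39²) = √(55516.5248 + 1521) = √57037.5248 = 238.825302
L = 1.25 × 238.825302 = 298.531627
V = π·2.5² × L = 19.634954 × 298.531627 = 5861.654793

L=298.532 V=5861.655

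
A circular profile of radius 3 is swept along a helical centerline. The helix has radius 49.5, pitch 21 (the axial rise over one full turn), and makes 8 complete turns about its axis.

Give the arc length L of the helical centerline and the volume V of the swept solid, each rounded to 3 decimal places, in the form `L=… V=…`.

2πR = 2π·49.5 = 311.017673
per-turn = √(311.017673² + 21²) = √(96731.9927 + 441) = √97172.9927 = 311.725829
L = 8 × 311.725829 = 2493.806635
V = π·3² × L = 28.274334 × 2493.806635 = 70510.721449

L=2493.807 V=70510.721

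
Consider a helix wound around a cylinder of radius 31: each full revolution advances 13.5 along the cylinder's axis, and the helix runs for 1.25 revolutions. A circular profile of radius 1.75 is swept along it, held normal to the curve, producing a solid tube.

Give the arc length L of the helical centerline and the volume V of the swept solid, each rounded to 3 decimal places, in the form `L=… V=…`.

2πR = 2π·31 = 194.778745
per-turn = √(194.778745² + 13.5²) = √(37938.7593 + 182.25) = √38121.0093 = 195.246023
L = 1.25 × 195.246023 = 244.057528
V = π·1.75² × L = 9.621128 × 244.057528 = 2348.108596

L=244.058 V=2348.109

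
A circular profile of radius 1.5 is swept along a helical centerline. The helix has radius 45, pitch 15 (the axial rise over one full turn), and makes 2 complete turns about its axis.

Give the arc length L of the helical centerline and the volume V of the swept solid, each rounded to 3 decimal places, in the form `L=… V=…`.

L=566.282 V=4002.811

2πR = 2π·45 = 282.743339
per-turn = √(282.743339² + 15²) = √(79943.7956 + 225) = √80168.7956 = 283.140947
L = 2 × 283.140947 = 566.281893
V = π·1.5² × L = 7.068583 × 566.281893 = 4002.810830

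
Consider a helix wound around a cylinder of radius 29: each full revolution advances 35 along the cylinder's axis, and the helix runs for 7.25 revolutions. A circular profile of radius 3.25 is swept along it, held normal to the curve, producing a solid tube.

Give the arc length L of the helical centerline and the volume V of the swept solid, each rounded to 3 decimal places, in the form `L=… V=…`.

L=1345.190 V=44637.523

2πR = 2π·29 = 182.212374
per-turn = √(182.212374² + 35²) = √(33201.3492 + 1225) = √34426.3492 = 185.543389
L = 7.25 × 185.543389 = 1345.189570
V = π·3.25² × L = 33.183072 × 1345.189570 = 44637.522908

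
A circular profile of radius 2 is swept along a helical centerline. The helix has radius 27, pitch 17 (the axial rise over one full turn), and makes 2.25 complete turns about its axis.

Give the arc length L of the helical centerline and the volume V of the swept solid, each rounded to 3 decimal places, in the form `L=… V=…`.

L=383.615 V=4820.651

2πR = 2π·27 = 169.646003
per-turn = √(169.646003² + 17²) = √(28779.7664 + 289) = √29068.7664 = 170.495649
L = 2.25 × 170.495649 = 383.615211
V = π·2² × L = 12.566371 × 383.615211 = 4820.650914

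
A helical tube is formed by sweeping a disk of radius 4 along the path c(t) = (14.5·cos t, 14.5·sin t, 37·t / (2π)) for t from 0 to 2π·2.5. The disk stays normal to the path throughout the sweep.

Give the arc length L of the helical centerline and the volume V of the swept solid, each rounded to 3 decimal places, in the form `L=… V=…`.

L=245.832 V=12356.863

2πR = 2π·14.5 = 91.106187
per-turn = √(91.106187² + 37²) = √(8300.3373 + 1369) = √9669.3373 = 98.332789
L = 2.5 × 98.332789 = 245.831971
V = π·4² × L = 50.265482 × 245.831971 = 12356.862643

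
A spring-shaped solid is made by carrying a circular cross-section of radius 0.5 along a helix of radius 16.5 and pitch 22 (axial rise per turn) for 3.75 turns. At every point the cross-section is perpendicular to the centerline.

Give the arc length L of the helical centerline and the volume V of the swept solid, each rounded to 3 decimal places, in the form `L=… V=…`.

2πR = 2π·16.5 = 103.672558
per-turn = √(103.672558² + 22²) = √(10747.9992 + 484) = √11231.9992 = 105.981127
L = 3.75 × 105.981127 = 397.429225
V = π·0.5² × L = 0.785398 × 397.429225 = 312.140183

L=397.429 V=312.140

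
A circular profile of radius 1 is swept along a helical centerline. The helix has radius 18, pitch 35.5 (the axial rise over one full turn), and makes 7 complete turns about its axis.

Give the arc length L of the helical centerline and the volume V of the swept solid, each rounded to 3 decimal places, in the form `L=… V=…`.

2πR = 2π·18 = 113.097336
per-turn = √(113.097336² + 35.5²) = √(12791.0073 + 1260.25) = √14051.2573 = 118.537999
L = 7 × 118.537999 = 829.765996
V = π·1² × L = 3.141593 × 829.765996 = 2606.786757

L=829.766 V=2606.787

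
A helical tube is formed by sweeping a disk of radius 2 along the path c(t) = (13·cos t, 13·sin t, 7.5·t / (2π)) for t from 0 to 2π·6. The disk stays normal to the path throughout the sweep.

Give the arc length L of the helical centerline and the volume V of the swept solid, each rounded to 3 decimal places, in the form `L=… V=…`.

2πR = 2π·13 = 81.681409
per-turn = √(81.681409² + 7.5²) = √(6671.8526 + 56.25) = √6728.1026 = 82.025012
L = 6 × 82.025012 = 492.150071
V = π·2² × L = 12.566371 × 492.150071 = 6184.540194

L=492.150 V=6184.540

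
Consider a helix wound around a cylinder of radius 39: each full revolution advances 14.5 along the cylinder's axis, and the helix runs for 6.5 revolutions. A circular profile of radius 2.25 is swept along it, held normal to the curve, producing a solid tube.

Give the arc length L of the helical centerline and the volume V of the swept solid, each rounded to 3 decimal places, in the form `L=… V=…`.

2πR = 2π·39 = 245.044227
per-turn = √(245.044227² + 14.5²) = √(60046.6732 + 210.25) = √60256.9232 = 245.472856
L = 6.5 × 245.472856 = 1595.573566
V = π·2.25² × L = 15.904313 × 1595.573566 = 25376.501102

L=1595.574 V=25376.501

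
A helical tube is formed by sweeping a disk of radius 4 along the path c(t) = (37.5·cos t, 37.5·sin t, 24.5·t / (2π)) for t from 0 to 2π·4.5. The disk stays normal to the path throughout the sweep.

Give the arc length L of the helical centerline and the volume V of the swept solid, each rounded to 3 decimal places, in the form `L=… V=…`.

2πR = 2π·37.5 = 235.619449
per-turn = √(235.619449² + 24.5²) = √(55516.5248 + 600.25) = √56116.7748 = 236.889795
L = 4.5 × 236.889795 = 1066.004075
V = π·4² × L = 50.265482 × 1066.004075 = 53583.209153

L=1066.004 V=53583.209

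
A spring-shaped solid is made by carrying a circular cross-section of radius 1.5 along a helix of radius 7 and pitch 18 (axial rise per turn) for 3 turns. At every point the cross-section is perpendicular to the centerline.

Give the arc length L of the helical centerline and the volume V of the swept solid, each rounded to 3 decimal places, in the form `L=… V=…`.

2πR = 2π·7 = 43.982297
per-turn = √(43.982297² + 18²) = √(1934.4425 + 324) = √2258.4425 = 47.523073
L = 3 × 47.523073 = 142.569219
V = π·1.5² × L = 7.068583 × 142.569219 = 1007.762424

L=142.569 V=1007.762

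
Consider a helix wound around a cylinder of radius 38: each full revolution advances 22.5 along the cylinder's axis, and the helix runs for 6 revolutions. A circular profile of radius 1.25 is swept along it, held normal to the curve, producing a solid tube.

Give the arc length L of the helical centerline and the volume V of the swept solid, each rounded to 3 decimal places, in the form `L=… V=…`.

L=1438.913 V=7063.248

2πR = 2π·38 = 238.761042
per-turn = √(238.761042² + 22.5²) = √(57006.8350 + 506.25) = √57513.0850 = 239.818859
L = 6 × 239.818859 = 1438.913153
V = π·1.25² × L = 4.908739 × 1438.913153 = 7063.248421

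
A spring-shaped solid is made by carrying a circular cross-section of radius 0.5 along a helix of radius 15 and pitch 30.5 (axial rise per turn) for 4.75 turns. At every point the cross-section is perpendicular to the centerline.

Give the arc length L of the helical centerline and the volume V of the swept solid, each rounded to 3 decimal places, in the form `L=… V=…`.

L=470.535 V=369.558

2πR = 2π·15 = 94.247780
per-turn = √(94.247780² + 30.5²) = √(8882.6440 + 930.25) = √9812.8940 = 99.060052
L = 4.75 × 99.060052 = 470.535248
V = π·0.5² × L = 0.785398 × 470.535248 = 369.557520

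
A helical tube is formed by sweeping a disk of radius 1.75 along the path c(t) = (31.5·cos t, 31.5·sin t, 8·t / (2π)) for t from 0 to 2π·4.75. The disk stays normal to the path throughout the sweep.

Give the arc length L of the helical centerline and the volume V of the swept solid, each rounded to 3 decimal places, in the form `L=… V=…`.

L=940.889 V=9052.416

2πR = 2π·31.5 = 197.920337
per-turn = √(197.920337² + 8²) = √(39172.4599 + 64) = √39236.4599 = 198.081952
L = 4.75 × 198.081952 = 940.889274
V = π·1.75² × L = 9.621128 × 940.889274 = 9052.415669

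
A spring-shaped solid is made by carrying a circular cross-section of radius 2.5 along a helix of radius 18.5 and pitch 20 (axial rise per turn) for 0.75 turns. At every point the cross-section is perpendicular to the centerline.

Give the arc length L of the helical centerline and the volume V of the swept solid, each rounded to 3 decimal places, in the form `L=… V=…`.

L=88.460 V=1736.913

2πR = 2π·18.5 = 116.238928
per-turn = √(116.238928² + 20²) = √(13511.4884 + 400) = √13911.4884 = 117.946973
L = 0.75 × 117.946973 = 88.460230
V = π·2.5² × L = 19.634954 × 88.460230 = 1736.912549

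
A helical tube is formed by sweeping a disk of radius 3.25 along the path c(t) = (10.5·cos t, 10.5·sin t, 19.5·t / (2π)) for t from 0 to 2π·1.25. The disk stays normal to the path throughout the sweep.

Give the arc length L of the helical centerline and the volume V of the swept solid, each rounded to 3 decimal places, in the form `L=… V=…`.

L=85.994 V=2853.535

2πR = 2π·10.5 = 65.973446
per-turn = √(65.973446² + 19.5²) = √(4352.4955 + 380.25) = √4732.7455 = 68.794953
L = 1.25 × 68.794953 = 85.993691
V = π·3.25² × L = 33.183072 × 85.993691 = 2853.534878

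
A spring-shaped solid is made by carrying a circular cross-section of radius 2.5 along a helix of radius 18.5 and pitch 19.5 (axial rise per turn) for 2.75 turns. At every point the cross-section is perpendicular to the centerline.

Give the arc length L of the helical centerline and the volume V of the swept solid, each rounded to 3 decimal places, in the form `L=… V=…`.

L=324.124 V=6364.157

2πR = 2π·18.5 = 116.238928
per-turn = √(116.238928² + 19.5²) = √(13511.4884 + 380.25) = √13891.7384 = 117.863219
L = 2.75 × 117.863219 = 324.123853
V = π·2.5² × L = 19.634954 × 324.123853 = 6364.156964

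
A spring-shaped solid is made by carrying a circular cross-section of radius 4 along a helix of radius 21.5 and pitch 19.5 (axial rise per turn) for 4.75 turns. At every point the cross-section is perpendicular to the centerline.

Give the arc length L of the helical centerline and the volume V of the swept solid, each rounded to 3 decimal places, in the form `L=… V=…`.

L=648.321 V=32588.170

2πR = 2π·21.5 = 135.088484
per-turn = √(135.088484² + 19.5²) = √(18248.8985 + 380.25) = √18629.1485 = 136.488639
L = 4.75 × 136.488639 = 648.321035
V = π·4² × L = 50.265482 × 648.321035 = 32588.169591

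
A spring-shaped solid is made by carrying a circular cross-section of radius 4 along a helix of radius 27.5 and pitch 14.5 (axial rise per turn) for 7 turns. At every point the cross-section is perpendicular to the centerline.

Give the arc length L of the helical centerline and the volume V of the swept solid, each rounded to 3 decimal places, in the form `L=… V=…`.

L=1213.765 V=61010.460

2πR = 2π·27.5 = 172.787596
per-turn = √(172.787596² + 14.5²) = √(29855.5533 + 210.25) = √30065.8033 = 173.394935
L = 7 × 173.394935 = 1213.764542
V = π·4² × L = 50.265482 × 1213.764542 = 61010.460271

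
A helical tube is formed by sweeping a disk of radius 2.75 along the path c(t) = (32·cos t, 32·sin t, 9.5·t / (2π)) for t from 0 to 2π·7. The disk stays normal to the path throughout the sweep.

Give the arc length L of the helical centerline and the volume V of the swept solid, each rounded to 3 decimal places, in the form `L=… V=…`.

2πR = 2π·32 = 201.061930
per-turn = √(201.061930² + 9.5²) = √(40425.8996 + 90.25) = √40516.1496 = 201.286238
L = 7 × 201.286238 = 1409.003666
V = π·2.75² × L = 23.758294 × 1409.003666 = 33475.523975

L=1409.004 V=33475.524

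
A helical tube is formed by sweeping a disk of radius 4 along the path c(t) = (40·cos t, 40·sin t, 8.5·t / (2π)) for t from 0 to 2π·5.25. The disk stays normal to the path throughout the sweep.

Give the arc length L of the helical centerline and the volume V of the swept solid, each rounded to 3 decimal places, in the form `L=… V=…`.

L=1320.223 V=66361.662

2πR = 2π·40 = 251.327412
per-turn = √(251.327412² + 8.5²) = √(63165.4682 + 72.25) = √63237.7182 = 251.471108
L = 5.25 × 251.471108 = 1320.223317
V = π·4² × L = 50.265482 × 1320.223317 = 66361.661985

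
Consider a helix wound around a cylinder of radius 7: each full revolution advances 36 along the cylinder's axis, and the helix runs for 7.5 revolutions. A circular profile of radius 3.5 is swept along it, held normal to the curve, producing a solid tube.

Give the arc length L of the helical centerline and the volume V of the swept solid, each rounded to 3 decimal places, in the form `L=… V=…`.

L=426.277 V=16405.075

2πR = 2π·7 = 43.982297
per-turn = √(43.982297² + 36²) = √(1934.4425 + 1296) = √3230.4425 = 56.836981
L = 7.5 × 56.836981 = 426.277361
V = π·3.5² × L = 38.484510 × 426.277361 = 16405.075366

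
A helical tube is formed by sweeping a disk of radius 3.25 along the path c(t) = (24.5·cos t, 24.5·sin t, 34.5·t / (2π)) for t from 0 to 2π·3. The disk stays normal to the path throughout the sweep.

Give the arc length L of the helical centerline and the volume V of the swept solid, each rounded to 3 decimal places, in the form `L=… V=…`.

2πR = 2π·24.5 = 153.938040
per-turn = √(153.938040² + 34.5²) = √(23696.9202 + 1190.25) = √24887.1702 = 157.756680
L = 3 × 157.756680 = 473.270041
V = π·3.25² × L = 33.183072 × 473.270041 = 15704.554030

L=473.270 V=15704.554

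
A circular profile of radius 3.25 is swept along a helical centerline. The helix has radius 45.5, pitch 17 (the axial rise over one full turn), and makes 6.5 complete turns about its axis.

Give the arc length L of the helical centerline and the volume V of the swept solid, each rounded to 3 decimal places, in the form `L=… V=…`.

2πR = 2π·45.5 = 285.884931
per-turn = √(285.884931² + 17²) = √(81730.1940 + 289) = √82019.1940 = 286.389934
L = 6.5 × 286.389934 = 1861.534568
V = π·3.25² × L = 33.183072 × 1861.534568 = 61771.436357

L=1861.535 V=61771.436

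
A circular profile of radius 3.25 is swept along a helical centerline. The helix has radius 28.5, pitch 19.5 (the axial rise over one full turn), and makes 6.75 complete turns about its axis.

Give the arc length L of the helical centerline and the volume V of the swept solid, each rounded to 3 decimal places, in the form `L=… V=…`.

2πR = 2π·28.5 = 179.070781
per-turn = √(179.070781² + 19.5²) = √(32066.3447 + 380.25) = √32446.5947 = 180.129383
L = 6.75 × 180.129383 = 1215.873337
V = π·3.25² × L = 33.183072 × 1215.873337 = 40346.412966

L=1215.873 V=40346.413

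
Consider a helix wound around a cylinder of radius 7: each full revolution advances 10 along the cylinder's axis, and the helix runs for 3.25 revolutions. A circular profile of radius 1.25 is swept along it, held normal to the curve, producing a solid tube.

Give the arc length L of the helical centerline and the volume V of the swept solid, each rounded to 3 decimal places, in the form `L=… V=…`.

2πR = 2π·7 = 43.982297
per-turn = √(43.982297² + 10²) = √(1934.4425 + 100) = √2034.4425 = 45.104794
L = 3.25 × 45.104794 = 146.590581
V = π·1.25² × L = 4.908739 × 146.590581 = 719.574833

L=146.591 V=719.575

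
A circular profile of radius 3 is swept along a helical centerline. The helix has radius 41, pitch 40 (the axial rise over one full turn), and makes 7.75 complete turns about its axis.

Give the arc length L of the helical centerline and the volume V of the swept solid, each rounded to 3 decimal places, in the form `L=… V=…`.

2πR = 2π·41 = 257.610598
per-turn = √(257.610598² + 40²) = √(66363.2200 + 1600) = √67963.2200 = 260.697564
L = 7.75 × 260.697564 = 2020.406123
V = π·3² × L = 28.274334 × 2020.406123 = 57125.637292

L=2020.406 V=57125.637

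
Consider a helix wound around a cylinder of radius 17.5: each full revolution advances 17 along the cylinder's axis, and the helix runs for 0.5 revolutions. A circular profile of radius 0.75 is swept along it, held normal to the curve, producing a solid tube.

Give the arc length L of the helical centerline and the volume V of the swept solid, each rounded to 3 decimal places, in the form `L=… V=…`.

2πR = 2π·17.5 = 109.955743
per-turn = √(109.955743² + 17²) = √(12090.2654 + 289) = √12379.2654 = 111.262147
L = 0.5 × 111.262147 = 55.631074
V = π·0.75² × L = 1.767146 × 55.631074 = 98.308222

L=55.631 V=98.308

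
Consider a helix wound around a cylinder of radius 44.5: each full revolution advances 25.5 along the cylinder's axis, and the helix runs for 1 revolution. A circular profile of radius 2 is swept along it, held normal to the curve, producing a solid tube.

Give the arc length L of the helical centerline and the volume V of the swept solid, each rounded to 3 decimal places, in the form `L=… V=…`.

2πR = 2π·44.5 = 279.601746
per-turn = √(279.601746² + 25.5²) = √(78177.1365 + 650.25) = √78827.3865 = 280.762153
L = 1 × 280.762153 = 280.762153
V = π·2² × L = 12.566371 × 280.762153 = 3528.161267

L=280.762 V=3528.161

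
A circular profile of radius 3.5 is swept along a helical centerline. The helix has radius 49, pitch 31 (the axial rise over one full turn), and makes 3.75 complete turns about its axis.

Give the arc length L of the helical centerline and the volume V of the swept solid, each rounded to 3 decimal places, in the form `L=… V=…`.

2πR = 2π·49 = 307.876080
per-turn = √(307.876080² + 31²) = √(94787.6807 + 961) = √95748.6807 = 309.432837
L = 3.75 × 309.432837 = 1160.373139
V = π·3.5² × L = 38.484510 × 1160.373139 = 44656.391682

L=1160.373 V=44656.392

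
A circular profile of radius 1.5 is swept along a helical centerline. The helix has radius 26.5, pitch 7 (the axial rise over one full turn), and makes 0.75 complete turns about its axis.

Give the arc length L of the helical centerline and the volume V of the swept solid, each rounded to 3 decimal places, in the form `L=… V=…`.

L=124.989 V=883.492

2πR = 2π·26.5 = 166.504411
per-turn = √(166.504411² + 7²) = √(27723.7188 + 49) = √27772.7188 = 166.651489
L = 0.75 × 166.651489 = 124.988617
V = π·1.5² × L = 7.068583 × 124.988617 = 883.492470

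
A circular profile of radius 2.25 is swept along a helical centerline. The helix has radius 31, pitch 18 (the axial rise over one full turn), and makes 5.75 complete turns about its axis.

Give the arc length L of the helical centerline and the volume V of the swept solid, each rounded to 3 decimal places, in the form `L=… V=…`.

L=1124.750 V=17888.375

2πR = 2π·31 = 194.778745
per-turn = √(194.778745² + 18²) = √(37938.7593 + 324) = √38262.7593 = 195.608689
L = 5.75 × 195.608689 = 1124.749963
V = π·2.25² × L = 15.904313 × 1124.749963 = 17888.375248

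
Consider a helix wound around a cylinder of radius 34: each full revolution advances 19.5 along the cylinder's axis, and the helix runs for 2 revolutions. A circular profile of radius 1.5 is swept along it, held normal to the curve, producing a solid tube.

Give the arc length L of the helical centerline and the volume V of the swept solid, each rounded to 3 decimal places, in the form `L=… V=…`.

2πR = 2π·34 = 213.628300
per-turn = √(213.628300² + 19.5²) = √(45637.0508 + 380.25) = √46017.3008 = 214.516435
L = 2 × 214.516435 = 429.032869
V = π·1.5² × L = 7.068583 × 429.032869 = 3032.654649

L=429.033 V=3032.655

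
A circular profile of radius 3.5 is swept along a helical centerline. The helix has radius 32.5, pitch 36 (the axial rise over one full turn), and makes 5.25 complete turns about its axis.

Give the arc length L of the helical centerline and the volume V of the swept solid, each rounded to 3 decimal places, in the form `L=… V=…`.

2πR = 2π·32.5 = 204.203522
per-turn = √(204.203522² + 36²) = √(41699.0786 + 1296) = √42995.0786 = 207.352547
L = 5.25 × 207.352547 = 1088.600870
V = π·3.5² × L = 38.484510 × 1088.600870 = 41894.271067

L=1088.601 V=41894.271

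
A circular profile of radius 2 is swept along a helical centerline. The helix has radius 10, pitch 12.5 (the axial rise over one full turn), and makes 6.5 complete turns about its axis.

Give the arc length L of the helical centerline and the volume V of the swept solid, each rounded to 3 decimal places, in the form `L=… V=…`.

L=416.411 V=5232.771

2πR = 2π·10 = 62.831853
per-turn = √(62.831853² + 12.5²) = √(3947.8418 + 156.25) = √4104.0918 = 64.063186
L = 6.5 × 64.063186 = 416.410707
V = π·2² × L = 12.566371 × 416.410707 = 5232.771272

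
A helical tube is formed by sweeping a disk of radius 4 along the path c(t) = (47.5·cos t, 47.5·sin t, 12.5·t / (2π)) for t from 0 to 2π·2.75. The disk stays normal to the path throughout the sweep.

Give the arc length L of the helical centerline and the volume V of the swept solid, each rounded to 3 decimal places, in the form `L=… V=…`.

2πR = 2π·47.5 = 298.451302
per-turn = √(298.451302² + 12.5²) = √(89073.1797 + 156.25) = √89229.4297 = 298.712955
L = 2.75 × 298.712955 = 821.460627
V = π·4² × L = 50.265482 × 821.460627 = 41291.114753

L=821.461 V=41291.115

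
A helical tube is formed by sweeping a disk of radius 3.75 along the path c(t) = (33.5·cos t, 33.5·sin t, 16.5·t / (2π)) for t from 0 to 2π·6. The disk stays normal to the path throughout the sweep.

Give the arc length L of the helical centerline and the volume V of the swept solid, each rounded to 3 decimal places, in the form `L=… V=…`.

2πR = 2π·33.5 = 210.486708
per-turn = √(210.486708² + 16.5²) = √(44304.6542 + 272.25) = √44576.9042 = 211.132433
L = 6 × 211.132433 = 1266.794596
V = π·3.75² × L = 44.178647 × 1266.794596 = 55965.270907

L=1266.795 V=55965.271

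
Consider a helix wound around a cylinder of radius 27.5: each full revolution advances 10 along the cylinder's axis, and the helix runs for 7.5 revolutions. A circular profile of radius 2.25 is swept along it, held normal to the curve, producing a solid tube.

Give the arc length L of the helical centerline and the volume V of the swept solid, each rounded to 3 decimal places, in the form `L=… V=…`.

L=1298.075 V=20644.998

2πR = 2π·27.5 = 172.787596
per-turn = √(172.787596² + 10²) = √(29855.5533 + 100) = √29955.5533 = 173.076727
L = 7.5 × 173.076727 = 1298.075450
V = π·2.25² × L = 15.904313 × 1298.075450 = 20644.998006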